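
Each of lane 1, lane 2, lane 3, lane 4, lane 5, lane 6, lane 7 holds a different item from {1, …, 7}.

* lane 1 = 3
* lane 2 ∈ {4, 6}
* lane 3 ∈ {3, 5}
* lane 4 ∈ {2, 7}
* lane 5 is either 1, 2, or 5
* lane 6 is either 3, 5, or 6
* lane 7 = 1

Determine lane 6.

lane 1 must be 3 (only option left). Remove 3 from lane 3, lane 6.
lane 3 must be 5 (only option left). So lane 5, lane 6 can't be 5.
So lane 6 = 6.

6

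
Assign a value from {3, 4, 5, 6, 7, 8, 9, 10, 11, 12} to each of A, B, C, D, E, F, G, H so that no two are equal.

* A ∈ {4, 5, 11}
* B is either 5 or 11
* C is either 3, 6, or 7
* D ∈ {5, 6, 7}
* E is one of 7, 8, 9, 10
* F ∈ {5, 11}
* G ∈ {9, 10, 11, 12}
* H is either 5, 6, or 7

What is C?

3

B and F share exactly the 2 values {5, 11}; by pigeonhole those values go to them, so strike 5, 11 from A, D, G, H.
A must be 4 (only option left).
D and H share exactly the 2 values {6, 7}; by pigeonhole those values go to them, so strike 6, 7 from C, E.
So C = 3.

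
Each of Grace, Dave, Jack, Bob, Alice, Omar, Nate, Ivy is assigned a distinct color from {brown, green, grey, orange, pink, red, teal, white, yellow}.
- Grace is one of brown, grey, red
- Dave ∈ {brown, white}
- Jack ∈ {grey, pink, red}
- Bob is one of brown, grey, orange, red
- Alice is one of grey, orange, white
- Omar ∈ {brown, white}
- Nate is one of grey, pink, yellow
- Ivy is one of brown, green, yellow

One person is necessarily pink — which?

The 8 variables draw from only 8 values {brown, green, grey, orange, pink, red, white, yellow}, so each is used; only Ivy can be green, hence Ivy = green.
The 7 still-open variables draw from only 7 values {brown, grey, orange, pink, red, white, yellow}, so each is used; only Nate can be yellow, hence Nate = yellow.
Among the 6 still-open variables, pink fits only Jack (and all 6 values in {brown, grey, orange, pink, red, white} must be used), so Jack = pink.

Jack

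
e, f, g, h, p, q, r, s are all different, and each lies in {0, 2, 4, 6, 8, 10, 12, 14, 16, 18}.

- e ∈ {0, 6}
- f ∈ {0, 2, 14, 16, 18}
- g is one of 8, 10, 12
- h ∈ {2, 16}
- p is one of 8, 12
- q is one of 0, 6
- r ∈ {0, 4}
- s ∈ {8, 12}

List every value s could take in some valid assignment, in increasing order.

8, 12

e and q share exactly the 2 values {0, 6}; by pigeonhole those values go to them, so strike 0, 6 from f, r.
r has just one choice, so r = 4.
p and s between them cover only {8, 12} — a naked pair. Remove those values from g.
That leaves g = 10.
No further eliminations apply; s can still be any of 8, 12.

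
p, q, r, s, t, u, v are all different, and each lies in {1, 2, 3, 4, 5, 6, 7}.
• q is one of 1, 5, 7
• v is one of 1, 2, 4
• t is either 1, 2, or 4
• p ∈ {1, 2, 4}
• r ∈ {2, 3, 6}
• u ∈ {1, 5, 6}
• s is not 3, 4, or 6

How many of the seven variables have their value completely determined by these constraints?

2

Among the 7 variables, 3 fits only r (and all 7 values in {1, 2, 3, 4, 5, 6, 7} must be used), so r = 3.
The 6 still-open variables together cover exactly {1, 2, 4, 5, 6, 7} — 6 values for 6 variables — and 6 appears only in u's list, so u = 6.
The 3 variables p, t, v are confined to {1, 2, 4}, which locks those values in; drop them from q, s.
Determined: r=3, u=6. The other variables each still have more than one consistent value. That makes 2.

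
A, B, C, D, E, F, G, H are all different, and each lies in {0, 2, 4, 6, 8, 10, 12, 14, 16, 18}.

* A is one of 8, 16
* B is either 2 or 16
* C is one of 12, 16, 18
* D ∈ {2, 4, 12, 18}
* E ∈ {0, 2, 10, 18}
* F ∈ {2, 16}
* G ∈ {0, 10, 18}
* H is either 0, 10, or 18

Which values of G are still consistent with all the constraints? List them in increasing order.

The 8 variables draw from only 8 values {0, 2, 4, 8, 10, 12, 16, 18}, so each is used; only D can be 4, hence D = 4.
Among the 7 still-open variables, 8 fits only A (and all 7 values in {0, 2, 8, 10, 12, 16, 18} must be used), so A = 8.
The 6 still-open variables draw from only 6 values {0, 2, 10, 12, 16, 18}, so each is used; only C can be 12, hence C = 12.
The 2 variables B and F are confined to {2, 16}, which locks those values in; drop them from E.
No further eliminations apply; G can still be any of 0, 10, 18.

0, 10, 18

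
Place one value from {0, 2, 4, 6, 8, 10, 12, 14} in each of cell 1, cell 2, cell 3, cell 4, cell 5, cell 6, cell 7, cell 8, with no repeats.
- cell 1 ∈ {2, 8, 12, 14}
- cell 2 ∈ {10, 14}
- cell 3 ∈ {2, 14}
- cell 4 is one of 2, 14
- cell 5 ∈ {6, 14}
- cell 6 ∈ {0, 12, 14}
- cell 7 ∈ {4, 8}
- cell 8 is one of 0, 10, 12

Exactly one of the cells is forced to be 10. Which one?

cell 2

The 8 variables together cover exactly {0, 2, 4, 6, 8, 10, 12, 14} — 8 values for 8 variables — and 4 appears only in cell 7's list, so cell 7 = 4.
The 7 still-open variables together cover exactly {0, 2, 6, 8, 10, 12, 14} — 7 values for 7 variables — and 6 appears only in cell 5's list, so cell 5 = 6.
Among the 6 still-open variables, 8 fits only cell 1 (and all 6 values in {0, 2, 8, 10, 12, 14} must be used), so cell 1 = 8.
The 2 variables cell 3 and cell 4 are confined to {2, 14}, which locks those values in; drop them from cell 2, cell 6.
So 10 goes to cell 2.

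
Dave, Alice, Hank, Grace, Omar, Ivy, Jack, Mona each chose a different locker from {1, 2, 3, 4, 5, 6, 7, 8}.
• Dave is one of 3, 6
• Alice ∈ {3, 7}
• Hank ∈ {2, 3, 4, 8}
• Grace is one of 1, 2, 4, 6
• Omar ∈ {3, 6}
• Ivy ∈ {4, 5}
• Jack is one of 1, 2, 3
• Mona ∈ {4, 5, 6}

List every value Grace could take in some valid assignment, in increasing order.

1, 2

The 8 variables together cover exactly {1, 2, 3, 4, 5, 6, 7, 8} — 8 values for 8 variables — and 7 appears only in Alice's list, so Alice = 7.
The 7 still-open variables draw from only 7 values {1, 2, 3, 4, 5, 6, 8}, so each is used; only Hank can be 8, hence Hank = 8.
Dave and Omar between them cover only {3, 6} — a naked pair. Remove those values from Grace, Jack, Mona.
Ivy and Mona share exactly the 2 values {4, 5}; by pigeonhole those values go to them, so strike 4, 5 from Grace.
No further eliminations apply; Grace can still be any of 1, 2.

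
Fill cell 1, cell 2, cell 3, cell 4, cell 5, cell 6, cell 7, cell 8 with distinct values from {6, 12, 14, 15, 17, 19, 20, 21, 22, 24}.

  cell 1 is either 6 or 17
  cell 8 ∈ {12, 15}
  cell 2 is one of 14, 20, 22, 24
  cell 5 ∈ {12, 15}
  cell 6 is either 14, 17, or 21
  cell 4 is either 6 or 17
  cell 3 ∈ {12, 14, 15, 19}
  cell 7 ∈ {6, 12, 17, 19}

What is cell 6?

21

The 2 variables cell 1 and cell 4 are confined to {6, 17}, which locks those values in; drop them from cell 6, cell 7.
The 2 variables cell 5 and cell 8 are confined to {12, 15}, which locks those values in; drop them from cell 3, cell 7.
That leaves cell 7 = 19. Eliminate 19 elsewhere: cell 3.
cell 3's domain is down to {14}, so cell 3 = 14. So cell 2, cell 6 can't be 14.
So cell 6 = 21.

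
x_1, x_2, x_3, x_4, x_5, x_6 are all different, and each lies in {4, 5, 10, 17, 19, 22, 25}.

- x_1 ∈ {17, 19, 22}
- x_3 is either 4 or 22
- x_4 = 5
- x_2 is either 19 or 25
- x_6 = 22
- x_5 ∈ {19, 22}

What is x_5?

19

x_4 must be 5 (only option left).
x_6 must be 22 (only option left). Strike 22 from x_1, x_3, x_5.
So x_5 = 19.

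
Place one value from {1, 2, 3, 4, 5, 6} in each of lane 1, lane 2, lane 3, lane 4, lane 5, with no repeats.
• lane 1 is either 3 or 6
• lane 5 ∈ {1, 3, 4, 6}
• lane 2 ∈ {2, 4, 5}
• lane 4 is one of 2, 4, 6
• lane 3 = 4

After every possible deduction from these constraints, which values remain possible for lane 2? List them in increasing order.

2, 5

lane 3 must be 4 (only option left). So lane 2, lane 4, lane 5 can't be 4.
No further eliminations apply; lane 2 can still be any of 2, 5.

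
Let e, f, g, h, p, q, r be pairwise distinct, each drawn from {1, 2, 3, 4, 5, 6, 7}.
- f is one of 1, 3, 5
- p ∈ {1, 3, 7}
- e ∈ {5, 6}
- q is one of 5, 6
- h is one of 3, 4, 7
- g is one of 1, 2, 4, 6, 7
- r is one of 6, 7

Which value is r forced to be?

7

The 7 variables draw from only 7 values {1, 2, 3, 4, 5, 6, 7}, so each is used; only g can be 2, hence g = 2.
Among the 6 still-open variables, 4 fits only h (and all 6 values in {1, 3, 4, 5, 6, 7} must be used), so h = 4.
e and q share exactly the 2 values {5, 6}; by pigeonhole those values go to them, so strike 5, 6 from f, r.
So r = 7.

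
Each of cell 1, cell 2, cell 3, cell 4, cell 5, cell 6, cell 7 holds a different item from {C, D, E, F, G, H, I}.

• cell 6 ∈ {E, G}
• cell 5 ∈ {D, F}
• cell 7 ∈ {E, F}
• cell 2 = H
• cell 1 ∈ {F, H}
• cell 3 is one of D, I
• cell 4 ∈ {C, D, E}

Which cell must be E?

cell 7

cell 2 must be H (only option left). So cell 1 can't be H.
cell 1 has just one choice, so cell 1 = F. Strike F from cell 5, cell 7.
So E goes to cell 7.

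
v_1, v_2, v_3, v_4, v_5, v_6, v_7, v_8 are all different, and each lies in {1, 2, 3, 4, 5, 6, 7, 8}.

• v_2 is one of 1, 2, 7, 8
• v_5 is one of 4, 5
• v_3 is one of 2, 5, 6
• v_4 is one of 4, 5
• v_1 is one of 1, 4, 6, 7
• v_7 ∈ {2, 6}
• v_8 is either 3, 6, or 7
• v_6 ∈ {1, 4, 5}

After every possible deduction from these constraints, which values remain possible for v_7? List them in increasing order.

Among the 8 variables, 3 fits only v_8 (and all 8 values in {1, 2, 3, 4, 5, 6, 7, 8} must be used), so v_8 = 3.
Among the 7 still-open variables, 8 fits only v_2 (and all 7 values in {1, 2, 4, 5, 6, 7, 8} must be used), so v_2 = 8.
The 6 still-open variables together cover exactly {1, 2, 4, 5, 6, 7} — 6 values for 6 variables — and 7 appears only in v_1's list, so v_1 = 7.
The 5 still-open variables together cover exactly {1, 2, 4, 5, 6} — 5 values for 5 variables — and 1 appears only in v_6's list, so v_6 = 1.
The 2 variables v_4 and v_5 are confined to {4, 5}, which locks those values in; drop them from v_3.
No further eliminations apply; v_7 can still be any of 2, 6.

2, 6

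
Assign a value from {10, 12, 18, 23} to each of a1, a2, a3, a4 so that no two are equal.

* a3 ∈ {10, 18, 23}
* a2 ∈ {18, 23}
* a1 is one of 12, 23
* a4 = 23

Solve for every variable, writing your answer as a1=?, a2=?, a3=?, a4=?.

a4's domain is down to {23}, so a4 = 23. Strike 23 from a1, a2, a3.
a1 must be 12 (only option left).
a2 must be 18 (only option left). Strike 18 from a3.
a3 must be 10 (only option left).

a1=12, a2=18, a3=10, a4=23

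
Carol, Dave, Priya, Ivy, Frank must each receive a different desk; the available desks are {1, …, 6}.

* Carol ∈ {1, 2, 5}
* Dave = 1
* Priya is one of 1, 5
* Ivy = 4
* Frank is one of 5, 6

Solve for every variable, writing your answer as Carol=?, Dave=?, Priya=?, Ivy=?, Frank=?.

Dave must be 1 (only option left). So Carol, Priya can't be 1.
Priya's domain is down to {5}, so Priya = 5. So Carol, Frank can't be 5.
Ivy's domain is down to {4}, so Ivy = 4.
Frank must be 6 (only option left).
Carol has just one choice, so Carol = 2.

Carol=2, Dave=1, Priya=5, Ivy=4, Frank=6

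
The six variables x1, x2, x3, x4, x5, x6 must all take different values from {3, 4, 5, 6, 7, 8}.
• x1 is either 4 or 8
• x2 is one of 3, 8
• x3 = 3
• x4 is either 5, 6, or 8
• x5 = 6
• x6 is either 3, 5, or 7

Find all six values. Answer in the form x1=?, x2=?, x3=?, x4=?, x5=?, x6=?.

x3 must be 3 (only option left). Eliminate 3 elsewhere: x2, x6.
That leaves x5 = 6. Strike 6 from x4.
x2 has just one choice, so x2 = 8. So x1, x4 can't be 8.
x4 has just one choice, so x4 = 5. Strike 5 from x6.
x6 has just one choice, so x6 = 7.
x1's domain is down to {4}, so x1 = 4.

x1=4, x2=8, x3=3, x4=5, x5=6, x6=7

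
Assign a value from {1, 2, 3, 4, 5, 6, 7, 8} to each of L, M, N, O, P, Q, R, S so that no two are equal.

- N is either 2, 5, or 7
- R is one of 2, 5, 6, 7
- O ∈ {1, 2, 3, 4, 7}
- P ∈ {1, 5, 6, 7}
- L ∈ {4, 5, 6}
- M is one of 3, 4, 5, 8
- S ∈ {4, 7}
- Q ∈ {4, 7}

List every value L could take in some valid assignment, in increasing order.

The 8 variables draw from only 8 values {1, 2, 3, 4, 5, 6, 7, 8}, so each is used; only M can be 8, hence M = 8.
The 7 still-open variables together cover exactly {1, 2, 3, 4, 5, 6, 7} — 7 values for 7 variables — and 3 appears only in O's list, so O = 3.
The 6 still-open variables together cover exactly {1, 2, 4, 5, 6, 7} — 6 values for 6 variables — and 1 appears only in P's list, so P = 1.
Q and S between them cover only {4, 7} — a naked pair. Remove those values from L, N, R.
No further eliminations apply; L can still be any of 5, 6.

5, 6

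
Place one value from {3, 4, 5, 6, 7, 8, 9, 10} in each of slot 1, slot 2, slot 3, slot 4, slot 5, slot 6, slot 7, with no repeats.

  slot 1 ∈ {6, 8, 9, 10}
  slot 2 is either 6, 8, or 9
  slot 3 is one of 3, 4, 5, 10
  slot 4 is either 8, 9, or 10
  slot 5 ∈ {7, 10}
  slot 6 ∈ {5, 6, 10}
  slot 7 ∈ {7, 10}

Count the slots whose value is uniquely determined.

slot 5 and slot 7 share exactly the 2 values {7, 10}; by pigeonhole those values go to them, so strike 7, 10 from slot 1, slot 3, slot 4, slot 6.
The 3 variables slot 1, slot 2, slot 4 are confined to {6, 8, 9}, which locks those values in; drop them from slot 6.
That leaves slot 6 = 5. Eliminate 5 elsewhere: slot 3.
Determined: slot 6=5. The other slots each still have more than one consistent value. That makes 1.

1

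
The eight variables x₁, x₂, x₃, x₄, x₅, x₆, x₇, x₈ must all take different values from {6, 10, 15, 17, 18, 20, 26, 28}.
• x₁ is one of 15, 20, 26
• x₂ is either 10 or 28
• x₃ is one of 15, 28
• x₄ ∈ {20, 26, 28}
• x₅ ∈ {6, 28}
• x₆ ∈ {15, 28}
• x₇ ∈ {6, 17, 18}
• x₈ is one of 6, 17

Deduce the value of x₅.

6

The 8 variables draw from only 8 values {6, 10, 15, 17, 18, 20, 26, 28}, so each is used; only x₂ can be 10, hence x₂ = 10.
The 7 still-open variables draw from only 7 values {6, 15, 17, 18, 20, 26, 28}, so each is used; only x₇ can be 18, hence x₇ = 18.
The 6 still-open variables draw from only 6 values {6, 15, 17, 20, 26, 28}, so each is used; only x₈ can be 17, hence x₈ = 17.
The 5 still-open variables draw from only 5 values {6, 15, 20, 26, 28}, so each is used; only x₅ can be 6, hence x₅ = 6.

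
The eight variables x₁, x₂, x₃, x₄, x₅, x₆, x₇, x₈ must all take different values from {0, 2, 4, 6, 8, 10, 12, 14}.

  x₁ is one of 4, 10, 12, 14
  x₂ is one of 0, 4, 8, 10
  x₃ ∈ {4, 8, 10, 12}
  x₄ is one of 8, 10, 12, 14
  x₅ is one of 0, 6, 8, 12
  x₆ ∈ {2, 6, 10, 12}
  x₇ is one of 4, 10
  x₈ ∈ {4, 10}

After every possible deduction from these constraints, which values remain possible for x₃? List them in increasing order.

8, 12

The 8 variables draw from only 8 values {0, 2, 4, 6, 8, 10, 12, 14}, so each is used; only x₆ can be 2, hence x₆ = 2.
Among the 7 still-open variables, 6 fits only x₅ (and all 7 values in {0, 4, 6, 8, 10, 12, 14} must be used), so x₅ = 6.
The 6 still-open variables draw from only 6 values {0, 4, 8, 10, 12, 14}, so each is used; only x₂ can be 0, hence x₂ = 0.
The 2 variables x₇ and x₈ are confined to {4, 10}, which locks those values in; drop them from x₁, x₃, x₄.
No further eliminations apply; x₃ can still be any of 8, 12.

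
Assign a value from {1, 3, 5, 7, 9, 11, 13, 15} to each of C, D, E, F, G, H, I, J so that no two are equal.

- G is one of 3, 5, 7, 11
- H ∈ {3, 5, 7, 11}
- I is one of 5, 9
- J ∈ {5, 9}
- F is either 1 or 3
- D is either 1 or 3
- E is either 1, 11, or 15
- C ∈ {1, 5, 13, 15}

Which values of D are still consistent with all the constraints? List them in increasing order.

1, 3

The 8 variables together cover exactly {1, 3, 5, 7, 9, 11, 13, 15} — 8 values for 8 variables — and 13 appears only in C's list, so C = 13.
The 7 still-open variables draw from only 7 values {1, 3, 5, 7, 9, 11, 15}, so each is used; only E can be 15, hence E = 15.
The 2 variables D and F are confined to {1, 3}, which locks those values in; drop them from G, H.
The 2 variables I and J are confined to {5, 9}, which locks those values in; drop them from G, H.
No further eliminations apply; D can still be any of 1, 3.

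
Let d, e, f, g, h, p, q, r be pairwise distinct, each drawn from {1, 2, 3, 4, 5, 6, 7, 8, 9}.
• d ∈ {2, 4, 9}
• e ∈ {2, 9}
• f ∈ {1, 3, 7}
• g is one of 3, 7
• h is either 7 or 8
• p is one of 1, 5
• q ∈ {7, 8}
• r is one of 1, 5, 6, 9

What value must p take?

5

The 2 variables h and q are confined to {7, 8}, which locks those values in; drop them from f, g.
g's domain is down to {3}, so g = 3. Eliminate 3 elsewhere: f.
f has just one choice, so f = 1. Remove 1 from p, r.
So p = 5.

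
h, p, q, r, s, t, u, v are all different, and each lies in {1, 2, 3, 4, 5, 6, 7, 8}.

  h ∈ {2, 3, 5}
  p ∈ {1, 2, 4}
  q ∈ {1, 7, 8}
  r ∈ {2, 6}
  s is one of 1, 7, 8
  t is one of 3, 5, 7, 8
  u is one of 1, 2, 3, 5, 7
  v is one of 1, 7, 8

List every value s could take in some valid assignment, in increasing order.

Among the 8 variables, 4 fits only p (and all 8 values in {1, 2, 3, 4, 5, 6, 7, 8} must be used), so p = 4.
The 7 still-open variables together cover exactly {1, 2, 3, 5, 6, 7, 8} — 7 values for 7 variables — and 6 appears only in r's list, so r = 6.
The 3 variables q, s, v are confined to {1, 7, 8}, which locks those values in; drop them from t, u.
No further eliminations apply; s can still be any of 1, 7, 8.

1, 7, 8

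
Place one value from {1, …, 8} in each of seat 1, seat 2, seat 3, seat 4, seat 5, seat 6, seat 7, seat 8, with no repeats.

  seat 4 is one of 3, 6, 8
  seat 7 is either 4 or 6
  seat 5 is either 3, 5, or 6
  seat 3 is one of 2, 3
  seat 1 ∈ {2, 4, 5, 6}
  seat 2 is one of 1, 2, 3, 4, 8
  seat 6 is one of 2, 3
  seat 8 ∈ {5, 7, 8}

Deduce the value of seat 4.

8

The 8 variables together cover exactly {1, 2, 3, 4, 5, 6, 7, 8} — 8 values for 8 variables — and 1 appears only in seat 2's list, so seat 2 = 1.
Among the 7 still-open variables, 7 fits only seat 8 (and all 7 values in {2, 3, 4, 5, 6, 7, 8} must be used), so seat 8 = 7.
The 6 still-open variables draw from only 6 values {2, 3, 4, 5, 6, 8}, so each is used; only seat 4 can be 8, hence seat 4 = 8.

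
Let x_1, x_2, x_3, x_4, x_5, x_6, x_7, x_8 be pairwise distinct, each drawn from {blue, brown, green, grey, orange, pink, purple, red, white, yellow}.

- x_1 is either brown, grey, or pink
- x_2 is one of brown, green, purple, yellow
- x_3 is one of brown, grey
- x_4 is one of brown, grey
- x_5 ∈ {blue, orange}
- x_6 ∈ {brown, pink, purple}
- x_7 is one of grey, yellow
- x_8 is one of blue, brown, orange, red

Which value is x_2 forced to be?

green

x_3 and x_4 between them cover only {brown, grey} — a naked pair. Remove those values from x_1, x_2, x_6, x_7, x_8.
x_1 must be pink (only option left). Remove pink from x_6.
x_6 must be purple (only option left). Eliminate purple elsewhere: x_2.
That leaves x_7 = yellow. So x_2 can't be yellow.
So x_2 = green.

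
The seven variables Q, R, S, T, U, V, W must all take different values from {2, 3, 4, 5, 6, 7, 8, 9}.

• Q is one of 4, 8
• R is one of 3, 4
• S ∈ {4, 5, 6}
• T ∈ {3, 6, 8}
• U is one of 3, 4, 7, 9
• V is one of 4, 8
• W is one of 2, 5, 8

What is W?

2

Q and V share exactly the 2 values {4, 8}; by pigeonhole those values go to them, so strike 4, 8 from R, S, T, U, W.
R's domain is down to {3}, so R = 3. Strike 3 from T, U.
T's domain is down to {6}, so T = 6. Remove 6 from S.
That leaves S = 5. So W can't be 5.
So W = 2.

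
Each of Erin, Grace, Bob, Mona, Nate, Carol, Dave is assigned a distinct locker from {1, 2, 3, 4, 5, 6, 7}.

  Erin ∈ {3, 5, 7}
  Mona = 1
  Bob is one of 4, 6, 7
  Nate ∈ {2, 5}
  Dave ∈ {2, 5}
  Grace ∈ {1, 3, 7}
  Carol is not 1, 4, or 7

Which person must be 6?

Carol

Mona's domain is down to {1}, so Mona = 1. So Grace can't be 1.
Among the 6 still-open variables, 4 fits only Bob (and all 6 values in {2, 3, 4, 5, 6, 7} must be used), so Bob = 4.
The 5 still-open variables together cover exactly {2, 3, 5, 6, 7} — 5 values for 5 variables — and 6 appears only in Carol's list, so Carol = 6.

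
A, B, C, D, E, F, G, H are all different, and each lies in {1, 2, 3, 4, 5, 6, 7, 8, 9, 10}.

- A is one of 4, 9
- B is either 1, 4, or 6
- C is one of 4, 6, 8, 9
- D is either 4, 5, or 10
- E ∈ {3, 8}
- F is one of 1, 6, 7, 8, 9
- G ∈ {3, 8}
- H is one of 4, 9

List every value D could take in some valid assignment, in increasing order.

The 2 variables A and H are confined to {4, 9}, which locks those values in; drop them from B, C, D, F.
E and G between them cover only {3, 8} — a naked pair. Remove those values from C, F.
C's domain is down to {6}, so C = 6. Remove 6 from B, F.
B has just one choice, so B = 1. Strike 1 from F.
F must be 7 (only option left).
No further eliminations apply; D can still be any of 5, 10.

5, 10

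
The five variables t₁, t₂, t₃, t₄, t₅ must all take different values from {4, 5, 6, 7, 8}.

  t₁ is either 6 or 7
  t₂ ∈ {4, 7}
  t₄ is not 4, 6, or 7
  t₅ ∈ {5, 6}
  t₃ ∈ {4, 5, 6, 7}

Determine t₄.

8

Among the 5 variables, 8 fits only t₄ (and all 5 values in {4, 5, 6, 7, 8} must be used), so t₄ = 8.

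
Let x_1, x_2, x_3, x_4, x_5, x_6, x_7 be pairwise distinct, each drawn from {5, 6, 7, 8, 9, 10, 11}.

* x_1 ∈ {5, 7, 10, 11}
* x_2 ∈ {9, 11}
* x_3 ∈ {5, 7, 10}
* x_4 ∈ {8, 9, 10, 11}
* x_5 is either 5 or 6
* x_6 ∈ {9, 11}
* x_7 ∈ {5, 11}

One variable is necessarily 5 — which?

x_7

The 7 variables together cover exactly {5, 6, 7, 8, 9, 10, 11} — 7 values for 7 variables — and 6 appears only in x_5's list, so x_5 = 6.
The 6 still-open variables together cover exactly {5, 7, 8, 9, 10, 11} — 6 values for 6 variables — and 8 appears only in x_4's list, so x_4 = 8.
x_2 and x_6 share exactly the 2 values {9, 11}; by pigeonhole those values go to them, so strike 9, 11 from x_1, x_7.
So 5 goes to x_7.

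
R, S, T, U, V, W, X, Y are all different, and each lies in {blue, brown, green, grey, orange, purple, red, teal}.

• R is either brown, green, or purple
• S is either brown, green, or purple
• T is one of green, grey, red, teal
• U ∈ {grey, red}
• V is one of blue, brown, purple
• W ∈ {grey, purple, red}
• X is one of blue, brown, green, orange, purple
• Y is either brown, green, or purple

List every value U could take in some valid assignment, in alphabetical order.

grey, red

Among the 8 variables, orange fits only X (and all 8 values in {blue, brown, green, grey, orange, purple, red, teal} must be used), so X = orange.
Among the 7 still-open variables, blue fits only V (and all 7 values in {blue, brown, green, grey, purple, red, teal} must be used), so V = blue.
The 6 still-open variables together cover exactly {brown, green, grey, purple, red, teal} — 6 values for 6 variables — and teal appears only in T's list, so T = teal.
R, S, Y share exactly the 3 values {brown, green, purple}; by pigeonhole those values go to them, so strike brown, green, purple from W.
No further eliminations apply; U can still be any of grey, red.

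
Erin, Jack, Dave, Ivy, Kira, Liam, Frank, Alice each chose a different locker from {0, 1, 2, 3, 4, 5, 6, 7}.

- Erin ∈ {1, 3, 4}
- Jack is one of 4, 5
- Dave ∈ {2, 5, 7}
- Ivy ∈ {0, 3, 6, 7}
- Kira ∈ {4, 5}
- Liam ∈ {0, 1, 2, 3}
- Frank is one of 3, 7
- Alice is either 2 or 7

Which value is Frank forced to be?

The 8 variables draw from only 8 values {0, 1, 2, 3, 4, 5, 6, 7}, so each is used; only Ivy can be 6, hence Ivy = 6.
Among the 7 still-open variables, 0 fits only Liam (and all 7 values in {0, 1, 2, 3, 4, 5, 7} must be used), so Liam = 0.
The 6 still-open variables draw from only 6 values {1, 2, 3, 4, 5, 7}, so each is used; only Erin can be 1, hence Erin = 1.
The 5 still-open variables draw from only 5 values {2, 3, 4, 5, 7}, so each is used; only Frank can be 3, hence Frank = 3.

3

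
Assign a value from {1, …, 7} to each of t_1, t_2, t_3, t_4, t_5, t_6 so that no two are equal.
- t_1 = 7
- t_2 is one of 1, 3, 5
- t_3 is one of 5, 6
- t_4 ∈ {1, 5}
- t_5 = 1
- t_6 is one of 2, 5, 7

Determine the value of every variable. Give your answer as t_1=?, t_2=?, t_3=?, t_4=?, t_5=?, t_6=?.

t_1's domain is down to {7}, so t_1 = 7. Remove 7 from t_6.
That leaves t_5 = 1. So t_2, t_4 can't be 1.
That leaves t_4 = 5. Eliminate 5 elsewhere: t_2, t_3, t_6.
t_6 has just one choice, so t_6 = 2.
t_2's domain is down to {3}, so t_2 = 3.
t_3's domain is down to {6}, so t_3 = 6.

t_1=7, t_2=3, t_3=6, t_4=5, t_5=1, t_6=2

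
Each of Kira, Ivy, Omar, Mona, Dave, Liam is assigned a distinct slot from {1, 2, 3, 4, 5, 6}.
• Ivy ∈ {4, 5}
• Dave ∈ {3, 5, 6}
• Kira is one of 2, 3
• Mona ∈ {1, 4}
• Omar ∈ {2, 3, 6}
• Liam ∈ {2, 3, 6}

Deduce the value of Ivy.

The 6 variables draw from only 6 values {1, 2, 3, 4, 5, 6}, so each is used; only Mona can be 1, hence Mona = 1.
The 5 still-open variables together cover exactly {2, 3, 4, 5, 6} — 5 values for 5 variables — and 4 appears only in Ivy's list, so Ivy = 4.

4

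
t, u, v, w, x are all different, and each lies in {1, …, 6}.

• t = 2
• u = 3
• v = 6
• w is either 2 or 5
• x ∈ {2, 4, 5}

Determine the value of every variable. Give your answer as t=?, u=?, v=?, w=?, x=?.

t's domain is down to {2}, so t = 2. So w, x can't be 2.
u must be 3 (only option left).
v has just one choice, so v = 6.
w's domain is down to {5}, so w = 5. Remove 5 from x.
That leaves x = 4.

t=2, u=3, v=6, w=5, x=4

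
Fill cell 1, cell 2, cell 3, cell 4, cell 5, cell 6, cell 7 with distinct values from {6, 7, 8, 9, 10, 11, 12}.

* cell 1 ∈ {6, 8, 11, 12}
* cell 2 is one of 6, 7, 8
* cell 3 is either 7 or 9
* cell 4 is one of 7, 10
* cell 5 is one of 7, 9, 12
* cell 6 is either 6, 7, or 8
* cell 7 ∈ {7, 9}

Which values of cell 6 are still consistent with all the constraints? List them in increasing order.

6, 8

The 7 variables draw from only 7 values {6, 7, 8, 9, 10, 11, 12}, so each is used; only cell 4 can be 10, hence cell 4 = 10.
The 6 still-open variables together cover exactly {6, 7, 8, 9, 11, 12} — 6 values for 6 variables — and 11 appears only in cell 1's list, so cell 1 = 11.
Among the 5 still-open variables, 12 fits only cell 5 (and all 5 values in {6, 7, 8, 9, 12} must be used), so cell 5 = 12.
The 2 variables cell 3 and cell 7 are confined to {7, 9}, which locks those values in; drop them from cell 2, cell 6.
No further eliminations apply; cell 6 can still be any of 6, 8.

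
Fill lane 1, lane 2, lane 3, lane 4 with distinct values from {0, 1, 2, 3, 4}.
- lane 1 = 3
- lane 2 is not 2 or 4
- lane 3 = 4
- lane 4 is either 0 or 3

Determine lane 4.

lane 1 must be 3 (only option left). Remove 3 from lane 2, lane 4.
So lane 4 = 0.

0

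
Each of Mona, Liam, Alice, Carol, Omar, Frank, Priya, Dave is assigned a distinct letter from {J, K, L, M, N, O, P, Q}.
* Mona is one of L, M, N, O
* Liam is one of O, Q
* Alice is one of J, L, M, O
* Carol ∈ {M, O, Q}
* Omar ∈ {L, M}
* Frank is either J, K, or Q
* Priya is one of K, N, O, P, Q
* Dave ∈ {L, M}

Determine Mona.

The 8 variables together cover exactly {J, K, L, M, N, O, P, Q} — 8 values for 8 variables — and P appears only in Priya's list, so Priya = P.
The 7 still-open variables together cover exactly {J, K, L, M, N, O, Q} — 7 values for 7 variables — and K appears only in Frank's list, so Frank = K.
The 6 still-open variables draw from only 6 values {J, L, M, N, O, Q}, so each is used; only Alice can be J, hence Alice = J.
Among the 5 still-open variables, N fits only Mona (and all 5 values in {L, M, N, O, Q} must be used), so Mona = N.

N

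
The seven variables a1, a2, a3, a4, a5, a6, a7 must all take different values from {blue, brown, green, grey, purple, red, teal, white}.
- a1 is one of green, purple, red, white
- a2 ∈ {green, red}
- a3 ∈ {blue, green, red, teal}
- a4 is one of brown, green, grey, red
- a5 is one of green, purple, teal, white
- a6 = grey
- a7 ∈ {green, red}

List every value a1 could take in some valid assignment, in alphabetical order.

a6 has just one choice, so a6 = grey. Strike grey from a4.
a2 and a7 share exactly the 2 values {green, red}; by pigeonhole those values go to them, so strike green, red from a1, a3, a4, a5.
That leaves a4 = brown.
No further eliminations apply; a1 can still be any of purple, white.

purple, white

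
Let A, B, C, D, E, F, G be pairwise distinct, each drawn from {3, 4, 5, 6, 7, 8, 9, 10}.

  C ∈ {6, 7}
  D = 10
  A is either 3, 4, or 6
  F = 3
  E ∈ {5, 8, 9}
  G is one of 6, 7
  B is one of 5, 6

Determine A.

D's domain is down to {10}, so D = 10.
F's domain is down to {3}, so F = 3. Eliminate 3 elsewhere: A.
The 2 variables C and G are confined to {6, 7}, which locks those values in; drop them from A, B.
So A = 4.

4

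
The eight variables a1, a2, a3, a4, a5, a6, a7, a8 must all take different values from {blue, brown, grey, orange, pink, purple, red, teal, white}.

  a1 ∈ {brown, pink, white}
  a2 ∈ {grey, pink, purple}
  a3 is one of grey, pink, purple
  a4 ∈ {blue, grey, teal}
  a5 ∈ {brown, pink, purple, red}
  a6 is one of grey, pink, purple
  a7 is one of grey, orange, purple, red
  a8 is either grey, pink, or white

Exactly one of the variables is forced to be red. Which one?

a2, a3, a6 share exactly the 3 values {grey, pink, purple}; by pigeonhole those values go to them, so strike grey, pink, purple from a1, a4, a5, a7, a8.
a8 has just one choice, so a8 = white. Remove white from a1.
a1's domain is down to {brown}, so a1 = brown. Eliminate brown elsewhere: a5.
So red goes to a5.

a5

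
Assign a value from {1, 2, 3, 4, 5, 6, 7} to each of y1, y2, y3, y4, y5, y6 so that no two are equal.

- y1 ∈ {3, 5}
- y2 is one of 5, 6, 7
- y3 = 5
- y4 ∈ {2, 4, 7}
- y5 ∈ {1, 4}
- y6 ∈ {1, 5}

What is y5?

4

y3 has just one choice, so y3 = 5. Strike 5 from y1, y2, y6.
y6 has just one choice, so y6 = 1. So y5 can't be 1.
So y5 = 4.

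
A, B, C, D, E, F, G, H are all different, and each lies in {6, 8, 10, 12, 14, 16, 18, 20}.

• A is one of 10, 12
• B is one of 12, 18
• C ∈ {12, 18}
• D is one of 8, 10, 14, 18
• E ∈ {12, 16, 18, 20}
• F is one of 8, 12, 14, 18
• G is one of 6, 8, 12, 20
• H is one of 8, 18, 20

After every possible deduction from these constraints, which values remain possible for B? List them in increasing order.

The 8 variables together cover exactly {6, 8, 10, 12, 14, 16, 18, 20} — 8 values for 8 variables — and 6 appears only in G's list, so G = 6.
The 7 still-open variables together cover exactly {8, 10, 12, 14, 16, 18, 20} — 7 values for 7 variables — and 16 appears only in E's list, so E = 16.
The 6 still-open variables draw from only 6 values {8, 10, 12, 14, 18, 20}, so each is used; only H can be 20, hence H = 20.
B and C share exactly the 2 values {12, 18}; by pigeonhole those values go to them, so strike 12, 18 from A, D, F.
A has just one choice, so A = 10. Strike 10 from D.
No further eliminations apply; B can still be any of 12, 18.

12, 18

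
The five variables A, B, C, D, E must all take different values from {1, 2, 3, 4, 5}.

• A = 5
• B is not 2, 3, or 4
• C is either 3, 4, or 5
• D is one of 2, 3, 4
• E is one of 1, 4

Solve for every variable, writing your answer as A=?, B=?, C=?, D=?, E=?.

A's domain is down to {5}, so A = 5. Remove 5 from B, C.
B has just one choice, so B = 1. Strike 1 from E.
That leaves E = 4. So C, D can't be 4.
C's domain is down to {3}, so C = 3. Remove 3 from D.
D's domain is down to {2}, so D = 2.

A=5, B=1, C=3, D=2, E=4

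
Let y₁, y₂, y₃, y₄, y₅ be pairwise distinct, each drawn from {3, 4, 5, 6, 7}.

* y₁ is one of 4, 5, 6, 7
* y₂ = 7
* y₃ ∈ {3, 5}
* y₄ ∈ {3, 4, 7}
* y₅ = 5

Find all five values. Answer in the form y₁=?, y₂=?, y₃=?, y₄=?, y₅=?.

y₁=6, y₂=7, y₃=3, y₄=4, y₅=5

y₂ must be 7 (only option left). So y₁, y₄ can't be 7.
y₅ has just one choice, so y₅ = 5. Strike 5 from y₁, y₃.
That leaves y₃ = 3. Strike 3 from y₄.
y₄ must be 4 (only option left). Eliminate 4 elsewhere: y₁.
That leaves y₁ = 6.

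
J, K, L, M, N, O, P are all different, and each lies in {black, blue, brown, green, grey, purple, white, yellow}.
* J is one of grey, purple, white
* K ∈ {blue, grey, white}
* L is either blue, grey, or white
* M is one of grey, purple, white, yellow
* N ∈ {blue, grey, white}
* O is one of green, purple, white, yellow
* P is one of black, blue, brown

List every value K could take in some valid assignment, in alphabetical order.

The 3 variables K, L, N are confined to {blue, grey, white}, which locks those values in; drop them from J, M, O, P.
J's domain is down to {purple}, so J = purple. So M, O can't be purple.
That leaves M = yellow. Eliminate yellow elsewhere: O.
O has just one choice, so O = green.
No further eliminations apply; K can still be any of blue, grey, white.

blue, grey, white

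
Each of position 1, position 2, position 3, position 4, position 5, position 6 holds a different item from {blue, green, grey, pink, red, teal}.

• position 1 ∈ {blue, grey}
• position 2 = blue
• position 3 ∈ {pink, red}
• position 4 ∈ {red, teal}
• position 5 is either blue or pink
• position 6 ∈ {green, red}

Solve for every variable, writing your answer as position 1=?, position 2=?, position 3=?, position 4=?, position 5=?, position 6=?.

position 1=grey, position 2=blue, position 3=red, position 4=teal, position 5=pink, position 6=green

position 2 must be blue (only option left). Eliminate blue elsewhere: position 1, position 5.
That leaves position 5 = pink. Eliminate pink elsewhere: position 3.
That leaves position 1 = grey.
position 3 has just one choice, so position 3 = red. So position 4, position 6 can't be red.
position 4 must be teal (only option left).
position 6 must be green (only option left).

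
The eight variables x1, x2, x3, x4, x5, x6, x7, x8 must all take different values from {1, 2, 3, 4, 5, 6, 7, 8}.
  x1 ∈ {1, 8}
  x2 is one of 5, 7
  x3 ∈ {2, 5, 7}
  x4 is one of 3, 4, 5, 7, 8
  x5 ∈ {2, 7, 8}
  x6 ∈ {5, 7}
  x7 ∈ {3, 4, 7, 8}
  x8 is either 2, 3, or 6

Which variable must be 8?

Among the 8 variables, 1 fits only x1 (and all 8 values in {1, 2, 3, 4, 5, 6, 7, 8} must be used), so x1 = 1.
Among the 7 still-open variables, 6 fits only x8 (and all 7 values in {2, 3, 4, 5, 6, 7, 8} must be used), so x8 = 6.
x2 and x6 share exactly the 2 values {5, 7}; by pigeonhole those values go to them, so strike 5, 7 from x3, x4, x5, x7.
x3's domain is down to {2}, so x3 = 2. Eliminate 2 elsewhere: x5.
So 8 goes to x5.

x5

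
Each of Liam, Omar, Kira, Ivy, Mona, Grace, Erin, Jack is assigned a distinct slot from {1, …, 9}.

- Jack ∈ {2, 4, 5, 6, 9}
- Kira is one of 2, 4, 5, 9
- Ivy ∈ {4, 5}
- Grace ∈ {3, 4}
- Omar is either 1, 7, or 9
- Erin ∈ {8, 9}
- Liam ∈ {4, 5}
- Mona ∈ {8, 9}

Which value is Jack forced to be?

Liam and Ivy between them cover only {4, 5} — a naked pair. Remove those values from Kira, Grace, Jack.
That leaves Grace = 3.
Mona and Erin share exactly the 2 values {8, 9}; by pigeonhole those values go to them, so strike 8, 9 from Omar, Kira, Jack.
That leaves Kira = 2. So Jack can't be 2.
So Jack = 6.

6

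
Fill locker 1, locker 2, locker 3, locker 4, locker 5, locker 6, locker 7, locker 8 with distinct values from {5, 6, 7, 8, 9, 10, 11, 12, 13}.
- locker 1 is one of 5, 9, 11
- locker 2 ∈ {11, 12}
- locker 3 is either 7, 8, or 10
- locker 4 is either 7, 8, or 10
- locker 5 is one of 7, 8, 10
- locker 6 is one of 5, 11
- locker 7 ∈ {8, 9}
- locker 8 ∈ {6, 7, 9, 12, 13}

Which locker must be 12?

locker 3, locker 4, locker 5 between them cover only {7, 8, 10} — a naked triple. Remove those values from locker 7, locker 8.
That leaves locker 7 = 9. Strike 9 from locker 1, locker 8.
locker 1 and locker 6 share exactly the 2 values {5, 11}; by pigeonhole those values go to them, so strike 5, 11 from locker 2.
So 12 goes to locker 2.

locker 2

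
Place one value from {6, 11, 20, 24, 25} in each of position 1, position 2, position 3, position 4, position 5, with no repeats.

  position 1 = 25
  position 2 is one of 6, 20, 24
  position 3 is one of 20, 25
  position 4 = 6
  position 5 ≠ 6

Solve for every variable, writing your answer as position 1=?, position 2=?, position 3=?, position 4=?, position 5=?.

position 1=25, position 2=24, position 3=20, position 4=6, position 5=11

position 1's domain is down to {25}, so position 1 = 25. Strike 25 from position 3, position 5.
That leaves position 3 = 20. Strike 20 from position 2, position 5.
That leaves position 4 = 6. Strike 6 from position 2.
position 2's domain is down to {24}, so position 2 = 24. Remove 24 from position 5.
That leaves position 5 = 11.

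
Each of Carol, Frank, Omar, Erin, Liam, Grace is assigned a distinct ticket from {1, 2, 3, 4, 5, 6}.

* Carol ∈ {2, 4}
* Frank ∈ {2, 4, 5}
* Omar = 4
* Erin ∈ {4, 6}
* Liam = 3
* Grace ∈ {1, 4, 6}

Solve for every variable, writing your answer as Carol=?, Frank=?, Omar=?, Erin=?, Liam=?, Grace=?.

Carol=2, Frank=5, Omar=4, Erin=6, Liam=3, Grace=1

Omar has just one choice, so Omar = 4. Strike 4 from Carol, Frank, Erin, Grace.
Erin's domain is down to {6}, so Erin = 6. Strike 6 from Grace.
Liam has just one choice, so Liam = 3.
That leaves Grace = 1.
That leaves Carol = 2. Eliminate 2 elsewhere: Frank.
Frank has just one choice, so Frank = 5.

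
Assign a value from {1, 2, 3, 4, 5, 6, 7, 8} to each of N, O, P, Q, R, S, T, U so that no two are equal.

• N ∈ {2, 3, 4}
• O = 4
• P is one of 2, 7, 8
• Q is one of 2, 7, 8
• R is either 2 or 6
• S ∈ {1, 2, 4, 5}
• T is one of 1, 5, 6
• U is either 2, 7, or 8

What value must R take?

6

O has just one choice, so O = 4. Remove 4 from N, S.
The 7 still-open variables draw from only 7 values {1, 2, 3, 5, 6, 7, 8}, so each is used; only N can be 3, hence N = 3.
P, Q, U between them cover only {2, 7, 8} — a naked triple. Remove those values from R, S.
So R = 6.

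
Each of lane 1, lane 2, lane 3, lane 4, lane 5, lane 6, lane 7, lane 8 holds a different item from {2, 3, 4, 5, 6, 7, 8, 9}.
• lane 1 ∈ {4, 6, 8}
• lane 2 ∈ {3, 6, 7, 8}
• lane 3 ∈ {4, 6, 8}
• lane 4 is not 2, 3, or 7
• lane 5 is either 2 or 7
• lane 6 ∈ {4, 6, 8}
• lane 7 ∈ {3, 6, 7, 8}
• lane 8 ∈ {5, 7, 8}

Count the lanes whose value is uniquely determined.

The 8 variables draw from only 8 values {2, 3, 4, 5, 6, 7, 8, 9}, so each is used; only lane 5 can be 2, hence lane 5 = 2.
Among the 7 still-open variables, 9 fits only lane 4 (and all 7 values in {3, 4, 5, 6, 7, 8, 9} must be used), so lane 4 = 9.
The 6 still-open variables together cover exactly {3, 4, 5, 6, 7, 8} — 6 values for 6 variables — and 5 appears only in lane 8's list, so lane 8 = 5.
The 3 variables lane 1, lane 3, lane 6 are confined to {4, 6, 8}, which locks those values in; drop them from lane 2, lane 7.
Determined: lane 4=9, lane 5=2, lane 8=5. The other lanes each still have more than one consistent value. That makes 3.

3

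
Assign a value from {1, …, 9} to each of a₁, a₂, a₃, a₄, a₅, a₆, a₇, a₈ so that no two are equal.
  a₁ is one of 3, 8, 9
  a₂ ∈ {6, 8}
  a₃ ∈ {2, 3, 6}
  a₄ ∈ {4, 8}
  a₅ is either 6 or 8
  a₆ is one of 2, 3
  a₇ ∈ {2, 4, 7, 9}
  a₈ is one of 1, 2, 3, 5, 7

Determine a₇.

a₂ and a₅ between them cover only {6, 8} — a naked pair. Remove those values from a₁, a₃, a₄.
a₄'s domain is down to {4}, so a₄ = 4. Remove 4 from a₇.
a₃ and a₆ between them cover only {2, 3} — a naked pair. Remove those values from a₁, a₇, a₈.
That leaves a₁ = 9. Strike 9 from a₇.
So a₇ = 7.

7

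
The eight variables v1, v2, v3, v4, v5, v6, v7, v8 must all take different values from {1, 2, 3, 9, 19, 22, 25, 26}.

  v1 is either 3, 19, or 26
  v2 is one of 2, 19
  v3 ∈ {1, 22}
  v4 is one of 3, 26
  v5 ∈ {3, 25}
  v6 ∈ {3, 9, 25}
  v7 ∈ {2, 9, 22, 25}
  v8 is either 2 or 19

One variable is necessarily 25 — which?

v5

Among the 8 variables, 1 fits only v3 (and all 8 values in {1, 2, 3, 9, 19, 22, 25, 26} must be used), so v3 = 1.
Among the 7 still-open variables, 22 fits only v7 (and all 7 values in {2, 3, 9, 19, 22, 25, 26} must be used), so v7 = 22.
The 6 still-open variables together cover exactly {2, 3, 9, 19, 25, 26} — 6 values for 6 variables — and 9 appears only in v6's list, so v6 = 9.
The 5 still-open variables together cover exactly {2, 3, 19, 25, 26} — 5 values for 5 variables — and 25 appears only in v5's list, so v5 = 25.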